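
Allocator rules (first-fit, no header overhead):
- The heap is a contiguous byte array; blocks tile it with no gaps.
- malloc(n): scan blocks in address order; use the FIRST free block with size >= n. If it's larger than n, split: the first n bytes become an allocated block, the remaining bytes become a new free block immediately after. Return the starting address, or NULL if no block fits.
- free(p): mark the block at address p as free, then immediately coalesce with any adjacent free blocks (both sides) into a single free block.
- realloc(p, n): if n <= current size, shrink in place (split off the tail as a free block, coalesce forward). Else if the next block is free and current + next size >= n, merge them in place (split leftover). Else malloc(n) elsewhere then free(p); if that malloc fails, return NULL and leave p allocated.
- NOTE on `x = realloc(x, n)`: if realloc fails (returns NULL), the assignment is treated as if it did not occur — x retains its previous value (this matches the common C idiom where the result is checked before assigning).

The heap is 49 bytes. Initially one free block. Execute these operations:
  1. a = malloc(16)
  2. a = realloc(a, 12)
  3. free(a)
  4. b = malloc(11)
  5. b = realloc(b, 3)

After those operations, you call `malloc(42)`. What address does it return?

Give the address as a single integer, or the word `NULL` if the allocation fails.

Answer: 3

Derivation:
Op 1: a = malloc(16) -> a = 0; heap: [0-15 ALLOC][16-48 FREE]
Op 2: a = realloc(a, 12) -> a = 0; heap: [0-11 ALLOC][12-48 FREE]
Op 3: free(a) -> (freed a); heap: [0-48 FREE]
Op 4: b = malloc(11) -> b = 0; heap: [0-10 ALLOC][11-48 FREE]
Op 5: b = realloc(b, 3) -> b = 0; heap: [0-2 ALLOC][3-48 FREE]
malloc(42): first-fit scan over [0-2 ALLOC][3-48 FREE] -> 3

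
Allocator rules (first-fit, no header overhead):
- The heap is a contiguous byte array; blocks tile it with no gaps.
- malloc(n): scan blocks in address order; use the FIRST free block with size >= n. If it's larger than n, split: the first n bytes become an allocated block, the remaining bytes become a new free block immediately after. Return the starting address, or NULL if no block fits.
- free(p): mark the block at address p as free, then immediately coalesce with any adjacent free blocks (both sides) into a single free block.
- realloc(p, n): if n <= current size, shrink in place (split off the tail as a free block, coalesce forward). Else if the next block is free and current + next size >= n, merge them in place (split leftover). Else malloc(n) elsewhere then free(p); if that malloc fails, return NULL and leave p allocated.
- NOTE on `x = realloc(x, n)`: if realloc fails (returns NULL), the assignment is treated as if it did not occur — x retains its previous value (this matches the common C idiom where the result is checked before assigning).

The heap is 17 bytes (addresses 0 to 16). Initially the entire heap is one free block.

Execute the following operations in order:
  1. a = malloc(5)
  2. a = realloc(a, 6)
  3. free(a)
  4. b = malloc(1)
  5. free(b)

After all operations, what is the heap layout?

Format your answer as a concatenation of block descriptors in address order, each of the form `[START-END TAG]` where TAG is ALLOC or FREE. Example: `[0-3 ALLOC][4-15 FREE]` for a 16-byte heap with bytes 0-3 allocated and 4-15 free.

Op 1: a = malloc(5) -> a = 0; heap: [0-4 ALLOC][5-16 FREE]
Op 2: a = realloc(a, 6) -> a = 0; heap: [0-5 ALLOC][6-16 FREE]
Op 3: free(a) -> (freed a); heap: [0-16 FREE]
Op 4: b = malloc(1) -> b = 0; heap: [0-0 ALLOC][1-16 FREE]
Op 5: free(b) -> (freed b); heap: [0-16 FREE]

Answer: [0-16 FREE]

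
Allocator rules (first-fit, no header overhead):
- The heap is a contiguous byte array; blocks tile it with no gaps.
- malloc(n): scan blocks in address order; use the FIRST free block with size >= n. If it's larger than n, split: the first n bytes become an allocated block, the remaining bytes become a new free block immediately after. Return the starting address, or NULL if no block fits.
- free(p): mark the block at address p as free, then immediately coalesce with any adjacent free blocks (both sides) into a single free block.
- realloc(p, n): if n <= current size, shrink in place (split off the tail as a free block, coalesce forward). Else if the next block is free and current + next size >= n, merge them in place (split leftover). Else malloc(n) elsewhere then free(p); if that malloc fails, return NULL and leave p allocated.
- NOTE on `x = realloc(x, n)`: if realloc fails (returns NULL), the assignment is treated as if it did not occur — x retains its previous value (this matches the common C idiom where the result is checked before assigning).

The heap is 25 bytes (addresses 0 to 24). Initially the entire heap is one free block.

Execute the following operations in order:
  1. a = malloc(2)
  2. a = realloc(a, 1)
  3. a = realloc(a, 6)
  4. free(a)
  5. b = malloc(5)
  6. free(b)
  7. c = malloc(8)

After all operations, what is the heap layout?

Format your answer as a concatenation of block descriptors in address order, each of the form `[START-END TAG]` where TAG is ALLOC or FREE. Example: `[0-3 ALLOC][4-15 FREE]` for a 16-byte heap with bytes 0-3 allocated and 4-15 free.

Op 1: a = malloc(2) -> a = 0; heap: [0-1 ALLOC][2-24 FREE]
Op 2: a = realloc(a, 1) -> a = 0; heap: [0-0 ALLOC][1-24 FREE]
Op 3: a = realloc(a, 6) -> a = 0; heap: [0-5 ALLOC][6-24 FREE]
Op 4: free(a) -> (freed a); heap: [0-24 FREE]
Op 5: b = malloc(5) -> b = 0; heap: [0-4 ALLOC][5-24 FREE]
Op 6: free(b) -> (freed b); heap: [0-24 FREE]
Op 7: c = malloc(8) -> c = 0; heap: [0-7 ALLOC][8-24 FREE]

Answer: [0-7 ALLOC][8-24 FREE]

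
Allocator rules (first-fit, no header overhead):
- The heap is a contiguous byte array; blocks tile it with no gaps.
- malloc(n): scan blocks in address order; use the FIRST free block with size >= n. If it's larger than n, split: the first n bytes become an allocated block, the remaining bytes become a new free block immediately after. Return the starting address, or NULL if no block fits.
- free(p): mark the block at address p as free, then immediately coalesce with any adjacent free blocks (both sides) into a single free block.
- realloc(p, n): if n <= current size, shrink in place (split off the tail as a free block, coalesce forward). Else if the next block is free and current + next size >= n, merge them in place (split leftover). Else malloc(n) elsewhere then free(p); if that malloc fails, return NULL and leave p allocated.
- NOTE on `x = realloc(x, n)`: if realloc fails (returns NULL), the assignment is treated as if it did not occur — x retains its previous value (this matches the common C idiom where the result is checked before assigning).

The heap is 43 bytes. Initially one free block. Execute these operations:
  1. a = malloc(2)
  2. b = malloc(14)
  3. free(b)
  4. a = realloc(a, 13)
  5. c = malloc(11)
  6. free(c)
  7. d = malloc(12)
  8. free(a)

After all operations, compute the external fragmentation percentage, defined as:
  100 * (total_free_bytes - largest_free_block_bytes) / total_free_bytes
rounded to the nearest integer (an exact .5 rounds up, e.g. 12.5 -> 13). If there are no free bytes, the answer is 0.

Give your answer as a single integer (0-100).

Op 1: a = malloc(2) -> a = 0; heap: [0-1 ALLOC][2-42 FREE]
Op 2: b = malloc(14) -> b = 2; heap: [0-1 ALLOC][2-15 ALLOC][16-42 FREE]
Op 3: free(b) -> (freed b); heap: [0-1 ALLOC][2-42 FREE]
Op 4: a = realloc(a, 13) -> a = 0; heap: [0-12 ALLOC][13-42 FREE]
Op 5: c = malloc(11) -> c = 13; heap: [0-12 ALLOC][13-23 ALLOC][24-42 FREE]
Op 6: free(c) -> (freed c); heap: [0-12 ALLOC][13-42 FREE]
Op 7: d = malloc(12) -> d = 13; heap: [0-12 ALLOC][13-24 ALLOC][25-42 FREE]
Op 8: free(a) -> (freed a); heap: [0-12 FREE][13-24 ALLOC][25-42 FREE]
Free blocks: [13 18] total_free=31 largest=18 -> 100*(31-18)/31 = 1300/31 ≈ 41.935 -> rounds to 42

Answer: 42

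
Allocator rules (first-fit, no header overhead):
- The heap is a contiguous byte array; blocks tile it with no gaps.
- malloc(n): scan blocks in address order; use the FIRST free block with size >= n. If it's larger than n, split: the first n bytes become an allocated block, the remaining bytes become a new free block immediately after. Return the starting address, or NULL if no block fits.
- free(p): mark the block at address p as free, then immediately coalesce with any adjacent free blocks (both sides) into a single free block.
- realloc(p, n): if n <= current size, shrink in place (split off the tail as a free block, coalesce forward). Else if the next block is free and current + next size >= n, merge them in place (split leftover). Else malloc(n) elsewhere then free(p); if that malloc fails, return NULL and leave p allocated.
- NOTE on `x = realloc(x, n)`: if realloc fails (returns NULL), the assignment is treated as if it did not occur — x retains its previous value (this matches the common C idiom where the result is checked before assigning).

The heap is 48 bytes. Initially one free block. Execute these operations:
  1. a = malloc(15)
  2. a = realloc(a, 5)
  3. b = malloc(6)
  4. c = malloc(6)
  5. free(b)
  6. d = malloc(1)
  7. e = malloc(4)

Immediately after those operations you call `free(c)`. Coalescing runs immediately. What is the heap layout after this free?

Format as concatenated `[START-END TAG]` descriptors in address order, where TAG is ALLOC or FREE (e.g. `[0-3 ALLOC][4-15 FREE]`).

Op 1: a = malloc(15) -> a = 0; heap: [0-14 ALLOC][15-47 FREE]
Op 2: a = realloc(a, 5) -> a = 0; heap: [0-4 ALLOC][5-47 FREE]
Op 3: b = malloc(6) -> b = 5; heap: [0-4 ALLOC][5-10 ALLOC][11-47 FREE]
Op 4: c = malloc(6) -> c = 11; heap: [0-4 ALLOC][5-10 ALLOC][11-16 ALLOC][17-47 FREE]
Op 5: free(b) -> (freed b); heap: [0-4 ALLOC][5-10 FREE][11-16 ALLOC][17-47 FREE]
Op 6: d = malloc(1) -> d = 5; heap: [0-4 ALLOC][5-5 ALLOC][6-10 FREE][11-16 ALLOC][17-47 FREE]
Op 7: e = malloc(4) -> e = 6; heap: [0-4 ALLOC][5-5 ALLOC][6-9 ALLOC][10-10 FREE][11-16 ALLOC][17-47 FREE]
free(c): c = 11 -> block [11-16 ALLOC]; mark free, coalesce with adjacent free neighbors -> [0-4 ALLOC][5-5 ALLOC][6-9 ALLOC][10-47 FREE]

Answer: [0-4 ALLOC][5-5 ALLOC][6-9 ALLOC][10-47 FREE]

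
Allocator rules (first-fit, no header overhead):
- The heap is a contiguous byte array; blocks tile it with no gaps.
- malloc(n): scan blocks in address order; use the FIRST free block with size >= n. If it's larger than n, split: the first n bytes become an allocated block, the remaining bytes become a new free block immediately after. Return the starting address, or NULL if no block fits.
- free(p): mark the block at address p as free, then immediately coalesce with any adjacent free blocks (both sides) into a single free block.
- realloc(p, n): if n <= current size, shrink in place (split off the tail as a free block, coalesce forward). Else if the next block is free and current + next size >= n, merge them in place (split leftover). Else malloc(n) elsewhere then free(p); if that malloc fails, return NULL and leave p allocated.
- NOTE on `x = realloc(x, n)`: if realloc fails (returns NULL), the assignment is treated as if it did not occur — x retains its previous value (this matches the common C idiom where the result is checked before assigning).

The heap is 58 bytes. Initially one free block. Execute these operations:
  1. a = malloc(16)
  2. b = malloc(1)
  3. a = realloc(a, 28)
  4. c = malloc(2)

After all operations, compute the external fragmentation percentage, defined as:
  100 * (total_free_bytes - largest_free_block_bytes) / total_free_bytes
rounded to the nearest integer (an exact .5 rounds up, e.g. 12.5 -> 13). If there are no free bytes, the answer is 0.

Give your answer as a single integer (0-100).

Answer: 48

Derivation:
Op 1: a = malloc(16) -> a = 0; heap: [0-15 ALLOC][16-57 FREE]
Op 2: b = malloc(1) -> b = 16; heap: [0-15 ALLOC][16-16 ALLOC][17-57 FREE]
Op 3: a = realloc(a, 28) -> a = 17; heap: [0-15 FREE][16-16 ALLOC][17-44 ALLOC][45-57 FREE]
Op 4: c = malloc(2) -> c = 0; heap: [0-1 ALLOC][2-15 FREE][16-16 ALLOC][17-44 ALLOC][45-57 FREE]
Free blocks: [14 13] total_free=27 largest=14 -> 100*(27-14)/27 = 1300/27 ≈ 48.148 -> rounds to 48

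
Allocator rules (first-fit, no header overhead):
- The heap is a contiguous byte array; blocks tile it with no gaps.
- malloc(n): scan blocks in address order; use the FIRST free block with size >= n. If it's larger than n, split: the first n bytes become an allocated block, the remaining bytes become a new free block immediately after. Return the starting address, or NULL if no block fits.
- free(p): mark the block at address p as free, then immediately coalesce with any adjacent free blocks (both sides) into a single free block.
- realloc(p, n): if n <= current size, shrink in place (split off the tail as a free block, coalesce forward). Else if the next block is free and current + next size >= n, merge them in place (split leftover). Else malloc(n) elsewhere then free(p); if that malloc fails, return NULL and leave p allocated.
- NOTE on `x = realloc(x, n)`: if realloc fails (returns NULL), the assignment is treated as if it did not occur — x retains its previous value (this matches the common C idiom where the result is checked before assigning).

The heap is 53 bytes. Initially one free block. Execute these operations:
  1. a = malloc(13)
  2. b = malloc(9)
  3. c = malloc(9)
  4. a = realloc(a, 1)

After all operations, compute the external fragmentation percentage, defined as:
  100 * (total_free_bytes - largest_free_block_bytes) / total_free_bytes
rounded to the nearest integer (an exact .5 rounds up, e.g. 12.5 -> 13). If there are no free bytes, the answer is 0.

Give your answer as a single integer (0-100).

Op 1: a = malloc(13) -> a = 0; heap: [0-12 ALLOC][13-52 FREE]
Op 2: b = malloc(9) -> b = 13; heap: [0-12 ALLOC][13-21 ALLOC][22-52 FREE]
Op 3: c = malloc(9) -> c = 22; heap: [0-12 ALLOC][13-21 ALLOC][22-30 ALLOC][31-52 FREE]
Op 4: a = realloc(a, 1) -> a = 0; heap: [0-0 ALLOC][1-12 FREE][13-21 ALLOC][22-30 ALLOC][31-52 FREE]
Free blocks: [12 22] total_free=34 largest=22 -> 100*(34-22)/34 = 1200/34 ≈ 35.294 -> rounds to 35

Answer: 35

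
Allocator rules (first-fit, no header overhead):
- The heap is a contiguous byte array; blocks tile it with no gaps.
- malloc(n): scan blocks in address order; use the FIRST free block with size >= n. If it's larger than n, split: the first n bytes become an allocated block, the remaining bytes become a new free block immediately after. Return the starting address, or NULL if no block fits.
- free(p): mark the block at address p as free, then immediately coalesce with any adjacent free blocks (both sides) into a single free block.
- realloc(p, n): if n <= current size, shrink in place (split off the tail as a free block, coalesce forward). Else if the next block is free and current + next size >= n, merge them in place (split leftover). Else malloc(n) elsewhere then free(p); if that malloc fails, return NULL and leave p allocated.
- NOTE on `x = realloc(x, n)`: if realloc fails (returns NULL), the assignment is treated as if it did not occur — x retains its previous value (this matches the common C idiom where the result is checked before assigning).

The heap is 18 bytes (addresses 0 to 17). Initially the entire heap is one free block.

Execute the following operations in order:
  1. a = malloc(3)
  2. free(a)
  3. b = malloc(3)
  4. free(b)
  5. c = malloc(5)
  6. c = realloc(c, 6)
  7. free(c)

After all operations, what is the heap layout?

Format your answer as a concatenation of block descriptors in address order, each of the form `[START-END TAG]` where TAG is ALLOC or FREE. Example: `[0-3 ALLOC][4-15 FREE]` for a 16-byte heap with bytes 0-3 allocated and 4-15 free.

Answer: [0-17 FREE]

Derivation:
Op 1: a = malloc(3) -> a = 0; heap: [0-2 ALLOC][3-17 FREE]
Op 2: free(a) -> (freed a); heap: [0-17 FREE]
Op 3: b = malloc(3) -> b = 0; heap: [0-2 ALLOC][3-17 FREE]
Op 4: free(b) -> (freed b); heap: [0-17 FREE]
Op 5: c = malloc(5) -> c = 0; heap: [0-4 ALLOC][5-17 FREE]
Op 6: c = realloc(c, 6) -> c = 0; heap: [0-5 ALLOC][6-17 FREE]
Op 7: free(c) -> (freed c); heap: [0-17 FREE]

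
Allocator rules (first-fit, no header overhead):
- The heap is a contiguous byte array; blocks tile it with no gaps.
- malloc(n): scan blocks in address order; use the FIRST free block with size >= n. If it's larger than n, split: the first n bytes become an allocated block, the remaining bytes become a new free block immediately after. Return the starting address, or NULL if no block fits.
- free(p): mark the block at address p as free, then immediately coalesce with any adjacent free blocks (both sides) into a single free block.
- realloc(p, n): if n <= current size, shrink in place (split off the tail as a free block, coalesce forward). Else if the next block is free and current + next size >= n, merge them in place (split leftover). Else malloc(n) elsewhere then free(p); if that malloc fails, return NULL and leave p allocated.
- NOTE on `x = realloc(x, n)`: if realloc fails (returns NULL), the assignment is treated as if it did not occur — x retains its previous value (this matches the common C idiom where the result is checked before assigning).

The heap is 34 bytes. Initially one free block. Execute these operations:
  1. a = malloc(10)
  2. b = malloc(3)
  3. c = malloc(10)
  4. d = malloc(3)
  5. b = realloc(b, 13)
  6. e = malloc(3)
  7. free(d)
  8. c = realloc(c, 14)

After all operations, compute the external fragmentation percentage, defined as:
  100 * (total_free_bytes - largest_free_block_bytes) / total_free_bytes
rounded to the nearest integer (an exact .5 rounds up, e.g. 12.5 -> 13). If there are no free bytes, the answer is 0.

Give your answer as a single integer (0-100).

Op 1: a = malloc(10) -> a = 0; heap: [0-9 ALLOC][10-33 FREE]
Op 2: b = malloc(3) -> b = 10; heap: [0-9 ALLOC][10-12 ALLOC][13-33 FREE]
Op 3: c = malloc(10) -> c = 13; heap: [0-9 ALLOC][10-12 ALLOC][13-22 ALLOC][23-33 FREE]
Op 4: d = malloc(3) -> d = 23; heap: [0-9 ALLOC][10-12 ALLOC][13-22 ALLOC][23-25 ALLOC][26-33 FREE]
Op 5: b = realloc(b, 13) -> NULL (b unchanged); heap: [0-9 ALLOC][10-12 ALLOC][13-22 ALLOC][23-25 ALLOC][26-33 FREE]
Op 6: e = malloc(3) -> e = 26; heap: [0-9 ALLOC][10-12 ALLOC][13-22 ALLOC][23-25 ALLOC][26-28 ALLOC][29-33 FREE]
Op 7: free(d) -> (freed d); heap: [0-9 ALLOC][10-12 ALLOC][13-22 ALLOC][23-25 FREE][26-28 ALLOC][29-33 FREE]
Op 8: c = realloc(c, 14) -> NULL (c unchanged); heap: [0-9 ALLOC][10-12 ALLOC][13-22 ALLOC][23-25 FREE][26-28 ALLOC][29-33 FREE]
Free blocks: [3 5] total_free=8 largest=5 -> 100*(8-5)/8 = 300/8 = 37.5 -> rounds to 38

Answer: 38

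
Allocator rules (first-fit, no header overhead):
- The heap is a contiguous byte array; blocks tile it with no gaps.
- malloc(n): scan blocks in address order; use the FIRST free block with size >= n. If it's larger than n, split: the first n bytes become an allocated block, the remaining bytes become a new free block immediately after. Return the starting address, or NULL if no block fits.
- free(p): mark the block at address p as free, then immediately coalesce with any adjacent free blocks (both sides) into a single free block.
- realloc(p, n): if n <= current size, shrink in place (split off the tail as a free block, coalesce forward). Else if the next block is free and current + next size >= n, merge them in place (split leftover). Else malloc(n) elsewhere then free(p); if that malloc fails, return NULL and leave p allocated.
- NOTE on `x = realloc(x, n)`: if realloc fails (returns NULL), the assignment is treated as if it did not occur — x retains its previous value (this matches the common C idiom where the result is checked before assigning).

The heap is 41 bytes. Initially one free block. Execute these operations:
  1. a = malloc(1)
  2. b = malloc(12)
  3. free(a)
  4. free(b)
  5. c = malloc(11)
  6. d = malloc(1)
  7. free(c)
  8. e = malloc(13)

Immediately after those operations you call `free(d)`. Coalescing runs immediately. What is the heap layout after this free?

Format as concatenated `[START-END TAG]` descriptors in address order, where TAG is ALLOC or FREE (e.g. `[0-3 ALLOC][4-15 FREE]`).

Answer: [0-11 FREE][12-24 ALLOC][25-40 FREE]

Derivation:
Op 1: a = malloc(1) -> a = 0; heap: [0-0 ALLOC][1-40 FREE]
Op 2: b = malloc(12) -> b = 1; heap: [0-0 ALLOC][1-12 ALLOC][13-40 FREE]
Op 3: free(a) -> (freed a); heap: [0-0 FREE][1-12 ALLOC][13-40 FREE]
Op 4: free(b) -> (freed b); heap: [0-40 FREE]
Op 5: c = malloc(11) -> c = 0; heap: [0-10 ALLOC][11-40 FREE]
Op 6: d = malloc(1) -> d = 11; heap: [0-10 ALLOC][11-11 ALLOC][12-40 FREE]
Op 7: free(c) -> (freed c); heap: [0-10 FREE][11-11 ALLOC][12-40 FREE]
Op 8: e = malloc(13) -> e = 12; heap: [0-10 FREE][11-11 ALLOC][12-24 ALLOC][25-40 FREE]
free(d): d = 11 -> block [11-11 ALLOC]; mark free, coalesce with adjacent free neighbors -> [0-11 FREE][12-24 ALLOC][25-40 FREE]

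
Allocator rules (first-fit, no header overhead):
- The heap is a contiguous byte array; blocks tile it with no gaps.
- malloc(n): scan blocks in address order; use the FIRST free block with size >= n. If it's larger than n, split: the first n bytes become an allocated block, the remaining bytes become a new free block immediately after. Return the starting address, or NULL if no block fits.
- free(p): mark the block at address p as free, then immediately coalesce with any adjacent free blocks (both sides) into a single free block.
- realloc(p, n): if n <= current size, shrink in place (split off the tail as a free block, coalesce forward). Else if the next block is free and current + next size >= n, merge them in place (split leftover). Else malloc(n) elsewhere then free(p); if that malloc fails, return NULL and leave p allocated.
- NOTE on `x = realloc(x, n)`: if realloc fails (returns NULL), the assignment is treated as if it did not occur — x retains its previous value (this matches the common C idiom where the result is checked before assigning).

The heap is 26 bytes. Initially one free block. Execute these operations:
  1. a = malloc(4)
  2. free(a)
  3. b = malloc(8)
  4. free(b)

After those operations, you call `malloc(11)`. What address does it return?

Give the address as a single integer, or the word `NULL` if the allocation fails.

Op 1: a = malloc(4) -> a = 0; heap: [0-3 ALLOC][4-25 FREE]
Op 2: free(a) -> (freed a); heap: [0-25 FREE]
Op 3: b = malloc(8) -> b = 0; heap: [0-7 ALLOC][8-25 FREE]
Op 4: free(b) -> (freed b); heap: [0-25 FREE]
malloc(11): first-fit scan over [0-25 FREE] -> 0

Answer: 0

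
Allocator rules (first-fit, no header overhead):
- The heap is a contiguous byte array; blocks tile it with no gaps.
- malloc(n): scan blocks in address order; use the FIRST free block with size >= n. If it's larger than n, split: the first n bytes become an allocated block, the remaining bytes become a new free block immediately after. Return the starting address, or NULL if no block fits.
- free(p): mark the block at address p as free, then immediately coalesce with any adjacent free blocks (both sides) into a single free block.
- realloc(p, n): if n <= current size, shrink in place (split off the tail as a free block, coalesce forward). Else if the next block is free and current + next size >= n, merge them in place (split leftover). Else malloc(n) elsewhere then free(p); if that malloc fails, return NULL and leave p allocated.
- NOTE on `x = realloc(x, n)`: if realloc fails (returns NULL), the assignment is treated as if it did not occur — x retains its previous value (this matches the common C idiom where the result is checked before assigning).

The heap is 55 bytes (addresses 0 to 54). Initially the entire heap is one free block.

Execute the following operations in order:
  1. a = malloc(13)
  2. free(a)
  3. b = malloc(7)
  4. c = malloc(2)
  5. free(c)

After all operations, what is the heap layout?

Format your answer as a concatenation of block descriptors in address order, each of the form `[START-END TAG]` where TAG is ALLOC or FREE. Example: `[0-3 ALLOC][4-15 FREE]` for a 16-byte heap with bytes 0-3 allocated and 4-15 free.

Answer: [0-6 ALLOC][7-54 FREE]

Derivation:
Op 1: a = malloc(13) -> a = 0; heap: [0-12 ALLOC][13-54 FREE]
Op 2: free(a) -> (freed a); heap: [0-54 FREE]
Op 3: b = malloc(7) -> b = 0; heap: [0-6 ALLOC][7-54 FREE]
Op 4: c = malloc(2) -> c = 7; heap: [0-6 ALLOC][7-8 ALLOC][9-54 FREE]
Op 5: free(c) -> (freed c); heap: [0-6 ALLOC][7-54 FREE]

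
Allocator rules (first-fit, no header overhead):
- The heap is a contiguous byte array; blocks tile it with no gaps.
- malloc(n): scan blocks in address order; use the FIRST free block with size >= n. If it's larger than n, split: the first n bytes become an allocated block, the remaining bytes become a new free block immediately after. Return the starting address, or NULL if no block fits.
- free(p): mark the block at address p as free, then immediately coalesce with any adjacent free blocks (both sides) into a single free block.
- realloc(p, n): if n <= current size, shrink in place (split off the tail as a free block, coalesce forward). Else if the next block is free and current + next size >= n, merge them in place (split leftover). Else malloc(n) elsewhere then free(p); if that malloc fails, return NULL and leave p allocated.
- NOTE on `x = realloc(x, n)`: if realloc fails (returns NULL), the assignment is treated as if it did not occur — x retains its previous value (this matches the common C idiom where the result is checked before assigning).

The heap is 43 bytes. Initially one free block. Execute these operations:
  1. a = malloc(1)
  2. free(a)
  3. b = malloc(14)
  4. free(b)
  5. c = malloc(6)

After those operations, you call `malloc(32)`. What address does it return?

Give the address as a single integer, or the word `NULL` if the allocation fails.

Op 1: a = malloc(1) -> a = 0; heap: [0-0 ALLOC][1-42 FREE]
Op 2: free(a) -> (freed a); heap: [0-42 FREE]
Op 3: b = malloc(14) -> b = 0; heap: [0-13 ALLOC][14-42 FREE]
Op 4: free(b) -> (freed b); heap: [0-42 FREE]
Op 5: c = malloc(6) -> c = 0; heap: [0-5 ALLOC][6-42 FREE]
malloc(32): first-fit scan over [0-5 ALLOC][6-42 FREE] -> 6

Answer: 6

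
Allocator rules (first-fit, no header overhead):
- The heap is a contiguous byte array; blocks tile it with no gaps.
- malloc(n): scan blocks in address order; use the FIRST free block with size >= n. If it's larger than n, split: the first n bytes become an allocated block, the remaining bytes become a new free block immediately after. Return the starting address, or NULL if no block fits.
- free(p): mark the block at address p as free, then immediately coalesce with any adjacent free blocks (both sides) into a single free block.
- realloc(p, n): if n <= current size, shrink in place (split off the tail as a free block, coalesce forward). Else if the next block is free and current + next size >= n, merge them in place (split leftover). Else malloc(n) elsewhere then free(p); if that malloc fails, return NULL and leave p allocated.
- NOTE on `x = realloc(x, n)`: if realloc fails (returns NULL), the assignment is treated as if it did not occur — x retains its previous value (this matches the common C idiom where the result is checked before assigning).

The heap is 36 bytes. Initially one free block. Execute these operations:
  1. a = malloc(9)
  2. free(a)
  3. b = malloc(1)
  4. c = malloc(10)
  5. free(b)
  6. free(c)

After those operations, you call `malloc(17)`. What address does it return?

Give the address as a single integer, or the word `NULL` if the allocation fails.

Answer: 0

Derivation:
Op 1: a = malloc(9) -> a = 0; heap: [0-8 ALLOC][9-35 FREE]
Op 2: free(a) -> (freed a); heap: [0-35 FREE]
Op 3: b = malloc(1) -> b = 0; heap: [0-0 ALLOC][1-35 FREE]
Op 4: c = malloc(10) -> c = 1; heap: [0-0 ALLOC][1-10 ALLOC][11-35 FREE]
Op 5: free(b) -> (freed b); heap: [0-0 FREE][1-10 ALLOC][11-35 FREE]
Op 6: free(c) -> (freed c); heap: [0-35 FREE]
malloc(17): first-fit scan over [0-35 FREE] -> 0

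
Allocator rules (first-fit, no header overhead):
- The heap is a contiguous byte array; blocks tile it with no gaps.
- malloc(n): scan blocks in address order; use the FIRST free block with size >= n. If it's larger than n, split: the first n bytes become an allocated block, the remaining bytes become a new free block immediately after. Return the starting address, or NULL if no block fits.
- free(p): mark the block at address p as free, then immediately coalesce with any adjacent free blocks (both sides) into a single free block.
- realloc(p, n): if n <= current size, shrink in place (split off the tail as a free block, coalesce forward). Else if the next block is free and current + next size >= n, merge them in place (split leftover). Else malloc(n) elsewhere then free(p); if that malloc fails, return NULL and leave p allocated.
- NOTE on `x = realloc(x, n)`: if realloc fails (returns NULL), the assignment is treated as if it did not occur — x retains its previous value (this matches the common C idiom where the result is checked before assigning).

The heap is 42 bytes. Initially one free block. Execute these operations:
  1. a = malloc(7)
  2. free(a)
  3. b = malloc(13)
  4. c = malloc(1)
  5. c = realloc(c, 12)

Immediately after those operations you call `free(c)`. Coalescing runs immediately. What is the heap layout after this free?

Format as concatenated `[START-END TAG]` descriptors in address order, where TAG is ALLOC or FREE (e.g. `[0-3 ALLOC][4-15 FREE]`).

Op 1: a = malloc(7) -> a = 0; heap: [0-6 ALLOC][7-41 FREE]
Op 2: free(a) -> (freed a); heap: [0-41 FREE]
Op 3: b = malloc(13) -> b = 0; heap: [0-12 ALLOC][13-41 FREE]
Op 4: c = malloc(1) -> c = 13; heap: [0-12 ALLOC][13-13 ALLOC][14-41 FREE]
Op 5: c = realloc(c, 12) -> c = 13; heap: [0-12 ALLOC][13-24 ALLOC][25-41 FREE]
free(c): c = 13 -> block [13-24 ALLOC]; mark free, coalesce with adjacent free neighbors -> [0-12 ALLOC][13-41 FREE]

Answer: [0-12 ALLOC][13-41 FREE]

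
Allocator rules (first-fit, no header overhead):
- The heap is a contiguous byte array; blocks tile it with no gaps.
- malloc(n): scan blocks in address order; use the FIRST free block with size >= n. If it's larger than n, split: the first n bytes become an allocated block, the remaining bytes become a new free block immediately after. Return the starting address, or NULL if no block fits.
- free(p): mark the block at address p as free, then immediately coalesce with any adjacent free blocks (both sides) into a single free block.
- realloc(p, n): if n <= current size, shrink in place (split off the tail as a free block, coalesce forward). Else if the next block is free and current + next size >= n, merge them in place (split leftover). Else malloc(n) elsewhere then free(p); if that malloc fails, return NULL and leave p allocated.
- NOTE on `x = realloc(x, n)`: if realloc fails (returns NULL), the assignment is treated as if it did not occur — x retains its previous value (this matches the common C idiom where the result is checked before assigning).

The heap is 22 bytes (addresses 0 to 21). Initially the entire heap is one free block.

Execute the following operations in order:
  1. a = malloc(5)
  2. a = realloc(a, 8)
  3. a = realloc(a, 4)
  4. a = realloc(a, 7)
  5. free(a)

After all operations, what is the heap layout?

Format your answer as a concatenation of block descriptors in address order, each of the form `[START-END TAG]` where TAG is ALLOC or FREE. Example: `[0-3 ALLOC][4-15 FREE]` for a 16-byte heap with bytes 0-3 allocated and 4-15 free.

Op 1: a = malloc(5) -> a = 0; heap: [0-4 ALLOC][5-21 FREE]
Op 2: a = realloc(a, 8) -> a = 0; heap: [0-7 ALLOC][8-21 FREE]
Op 3: a = realloc(a, 4) -> a = 0; heap: [0-3 ALLOC][4-21 FREE]
Op 4: a = realloc(a, 7) -> a = 0; heap: [0-6 ALLOC][7-21 FREE]
Op 5: free(a) -> (freed a); heap: [0-21 FREE]

Answer: [0-21 FREE]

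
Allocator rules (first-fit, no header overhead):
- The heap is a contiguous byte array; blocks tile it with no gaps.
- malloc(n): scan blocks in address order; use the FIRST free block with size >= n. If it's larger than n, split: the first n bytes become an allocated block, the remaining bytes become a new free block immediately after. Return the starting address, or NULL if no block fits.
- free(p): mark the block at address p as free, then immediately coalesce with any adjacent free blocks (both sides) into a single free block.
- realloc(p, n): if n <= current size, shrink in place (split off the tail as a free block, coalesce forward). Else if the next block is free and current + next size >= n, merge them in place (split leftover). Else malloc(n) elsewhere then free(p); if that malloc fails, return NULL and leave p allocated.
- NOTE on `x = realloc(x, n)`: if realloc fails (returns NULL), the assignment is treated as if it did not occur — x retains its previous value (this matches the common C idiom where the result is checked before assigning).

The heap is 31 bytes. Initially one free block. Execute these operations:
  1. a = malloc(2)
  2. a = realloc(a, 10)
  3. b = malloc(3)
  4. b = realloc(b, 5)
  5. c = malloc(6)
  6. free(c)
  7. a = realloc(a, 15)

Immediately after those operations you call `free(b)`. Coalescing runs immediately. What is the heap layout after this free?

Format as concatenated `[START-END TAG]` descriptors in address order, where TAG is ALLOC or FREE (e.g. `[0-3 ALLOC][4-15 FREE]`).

Answer: [0-14 FREE][15-29 ALLOC][30-30 FREE]

Derivation:
Op 1: a = malloc(2) -> a = 0; heap: [0-1 ALLOC][2-30 FREE]
Op 2: a = realloc(a, 10) -> a = 0; heap: [0-9 ALLOC][10-30 FREE]
Op 3: b = malloc(3) -> b = 10; heap: [0-9 ALLOC][10-12 ALLOC][13-30 FREE]
Op 4: b = realloc(b, 5) -> b = 10; heap: [0-9 ALLOC][10-14 ALLOC][15-30 FREE]
Op 5: c = malloc(6) -> c = 15; heap: [0-9 ALLOC][10-14 ALLOC][15-20 ALLOC][21-30 FREE]
Op 6: free(c) -> (freed c); heap: [0-9 ALLOC][10-14 ALLOC][15-30 FREE]
Op 7: a = realloc(a, 15) -> a = 15; heap: [0-9 FREE][10-14 ALLOC][15-29 ALLOC][30-30 FREE]
free(b): b = 10 -> block [10-14 ALLOC]; mark free, coalesce with adjacent free neighbors -> [0-14 FREE][15-29 ALLOC][30-30 FREE]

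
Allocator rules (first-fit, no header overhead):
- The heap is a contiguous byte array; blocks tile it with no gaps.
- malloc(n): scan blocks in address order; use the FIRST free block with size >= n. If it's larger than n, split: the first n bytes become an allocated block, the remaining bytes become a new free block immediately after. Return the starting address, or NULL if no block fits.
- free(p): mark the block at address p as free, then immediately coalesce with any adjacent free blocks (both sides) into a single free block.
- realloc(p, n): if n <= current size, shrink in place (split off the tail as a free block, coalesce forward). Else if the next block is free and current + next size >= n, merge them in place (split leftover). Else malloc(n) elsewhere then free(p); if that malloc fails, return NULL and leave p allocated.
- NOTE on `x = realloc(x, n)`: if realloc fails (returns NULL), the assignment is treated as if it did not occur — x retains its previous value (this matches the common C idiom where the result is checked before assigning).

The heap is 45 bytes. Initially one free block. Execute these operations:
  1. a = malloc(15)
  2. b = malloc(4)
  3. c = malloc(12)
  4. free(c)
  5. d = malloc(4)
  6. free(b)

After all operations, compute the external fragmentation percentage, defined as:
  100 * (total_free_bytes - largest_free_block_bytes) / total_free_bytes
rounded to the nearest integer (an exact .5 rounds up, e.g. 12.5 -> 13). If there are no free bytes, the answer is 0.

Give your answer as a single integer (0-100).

Op 1: a = malloc(15) -> a = 0; heap: [0-14 ALLOC][15-44 FREE]
Op 2: b = malloc(4) -> b = 15; heap: [0-14 ALLOC][15-18 ALLOC][19-44 FREE]
Op 3: c = malloc(12) -> c = 19; heap: [0-14 ALLOC][15-18 ALLOC][19-30 ALLOC][31-44 FREE]
Op 4: free(c) -> (freed c); heap: [0-14 ALLOC][15-18 ALLOC][19-44 FREE]
Op 5: d = malloc(4) -> d = 19; heap: [0-14 ALLOC][15-18 ALLOC][19-22 ALLOC][23-44 FREE]
Op 6: free(b) -> (freed b); heap: [0-14 ALLOC][15-18 FREE][19-22 ALLOC][23-44 FREE]
Free blocks: [4 22] total_free=26 largest=22 -> 100*(26-22)/26 = 400/26 ≈ 15.385 -> rounds to 15

Answer: 15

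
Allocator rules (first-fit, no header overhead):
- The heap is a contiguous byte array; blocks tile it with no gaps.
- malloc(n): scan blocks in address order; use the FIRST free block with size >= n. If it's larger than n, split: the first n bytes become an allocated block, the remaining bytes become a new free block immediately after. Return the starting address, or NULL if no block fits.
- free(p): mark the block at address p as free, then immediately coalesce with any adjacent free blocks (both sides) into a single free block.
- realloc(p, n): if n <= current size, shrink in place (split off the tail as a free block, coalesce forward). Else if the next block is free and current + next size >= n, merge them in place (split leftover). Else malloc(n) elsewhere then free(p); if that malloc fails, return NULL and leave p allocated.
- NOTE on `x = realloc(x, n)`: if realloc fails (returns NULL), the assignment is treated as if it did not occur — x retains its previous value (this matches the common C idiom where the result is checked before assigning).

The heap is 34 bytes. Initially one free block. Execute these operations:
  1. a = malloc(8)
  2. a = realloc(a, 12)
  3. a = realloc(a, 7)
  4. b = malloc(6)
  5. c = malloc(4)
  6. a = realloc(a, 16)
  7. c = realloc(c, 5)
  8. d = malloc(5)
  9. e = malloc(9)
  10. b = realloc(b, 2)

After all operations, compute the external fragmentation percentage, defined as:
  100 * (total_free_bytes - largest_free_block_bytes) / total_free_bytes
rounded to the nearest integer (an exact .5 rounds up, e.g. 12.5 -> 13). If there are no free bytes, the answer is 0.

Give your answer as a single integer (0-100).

Answer: 27

Derivation:
Op 1: a = malloc(8) -> a = 0; heap: [0-7 ALLOC][8-33 FREE]
Op 2: a = realloc(a, 12) -> a = 0; heap: [0-11 ALLOC][12-33 FREE]
Op 3: a = realloc(a, 7) -> a = 0; heap: [0-6 ALLOC][7-33 FREE]
Op 4: b = malloc(6) -> b = 7; heap: [0-6 ALLOC][7-12 ALLOC][13-33 FREE]
Op 5: c = malloc(4) -> c = 13; heap: [0-6 ALLOC][7-12 ALLOC][13-16 ALLOC][17-33 FREE]
Op 6: a = realloc(a, 16) -> a = 17; heap: [0-6 FREE][7-12 ALLOC][13-16 ALLOC][17-32 ALLOC][33-33 FREE]
Op 7: c = realloc(c, 5) -> c = 0; heap: [0-4 ALLOC][5-6 FREE][7-12 ALLOC][13-16 FREE][17-32 ALLOC][33-33 FREE]
Op 8: d = malloc(5) -> d = NULL; heap: [0-4 ALLOC][5-6 FREE][7-12 ALLOC][13-16 FREE][17-32 ALLOC][33-33 FREE]
Op 9: e = malloc(9) -> e = NULL; heap: [0-4 ALLOC][5-6 FREE][7-12 ALLOC][13-16 FREE][17-32 ALLOC][33-33 FREE]
Op 10: b = realloc(b, 2) -> b = 7; heap: [0-4 ALLOC][5-6 FREE][7-8 ALLOC][9-16 FREE][17-32 ALLOC][33-33 FREE]
Free blocks: [2 8 1] total_free=11 largest=8 -> 100*(11-8)/11 = 300/11 ≈ 27.273 -> rounds to 27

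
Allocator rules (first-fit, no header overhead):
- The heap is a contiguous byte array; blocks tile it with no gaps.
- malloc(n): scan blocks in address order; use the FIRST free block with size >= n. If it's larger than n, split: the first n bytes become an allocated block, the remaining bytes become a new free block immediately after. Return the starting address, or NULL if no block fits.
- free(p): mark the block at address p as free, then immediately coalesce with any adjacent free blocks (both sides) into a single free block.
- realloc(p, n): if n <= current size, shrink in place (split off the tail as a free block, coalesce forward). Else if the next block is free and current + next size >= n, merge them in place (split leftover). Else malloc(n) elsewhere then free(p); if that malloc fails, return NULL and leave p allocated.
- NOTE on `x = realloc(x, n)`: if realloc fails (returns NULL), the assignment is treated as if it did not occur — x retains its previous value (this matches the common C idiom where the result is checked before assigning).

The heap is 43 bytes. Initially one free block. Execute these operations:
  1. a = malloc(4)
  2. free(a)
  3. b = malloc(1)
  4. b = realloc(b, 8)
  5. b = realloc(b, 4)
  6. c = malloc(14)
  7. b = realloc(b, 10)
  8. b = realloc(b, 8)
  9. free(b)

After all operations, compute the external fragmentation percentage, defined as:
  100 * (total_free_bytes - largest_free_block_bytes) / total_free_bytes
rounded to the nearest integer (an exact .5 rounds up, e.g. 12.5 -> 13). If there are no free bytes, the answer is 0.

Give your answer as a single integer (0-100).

Answer: 14

Derivation:
Op 1: a = malloc(4) -> a = 0; heap: [0-3 ALLOC][4-42 FREE]
Op 2: free(a) -> (freed a); heap: [0-42 FREE]
Op 3: b = malloc(1) -> b = 0; heap: [0-0 ALLOC][1-42 FREE]
Op 4: b = realloc(b, 8) -> b = 0; heap: [0-7 ALLOC][8-42 FREE]
Op 5: b = realloc(b, 4) -> b = 0; heap: [0-3 ALLOC][4-42 FREE]
Op 6: c = malloc(14) -> c = 4; heap: [0-3 ALLOC][4-17 ALLOC][18-42 FREE]
Op 7: b = realloc(b, 10) -> b = 18; heap: [0-3 FREE][4-17 ALLOC][18-27 ALLOC][28-42 FREE]
Op 8: b = realloc(b, 8) -> b = 18; heap: [0-3 FREE][4-17 ALLOC][18-25 ALLOC][26-42 FREE]
Op 9: free(b) -> (freed b); heap: [0-3 FREE][4-17 ALLOC][18-42 FREE]
Free blocks: [4 25] total_free=29 largest=25 -> 100*(29-25)/29 = 400/29 ≈ 13.793 -> rounds to 14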